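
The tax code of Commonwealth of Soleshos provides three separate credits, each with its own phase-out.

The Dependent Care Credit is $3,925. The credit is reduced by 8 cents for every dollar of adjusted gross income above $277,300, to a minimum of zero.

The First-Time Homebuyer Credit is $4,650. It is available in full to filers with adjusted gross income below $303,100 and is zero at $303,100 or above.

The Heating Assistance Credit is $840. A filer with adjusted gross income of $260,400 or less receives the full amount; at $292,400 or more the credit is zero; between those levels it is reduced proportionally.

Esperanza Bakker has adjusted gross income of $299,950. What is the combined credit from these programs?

$6,763

Dependent Care Credit: 8% of the $22,650 excess over $277,300 is $1,812; credit = $3,925 − $1,812 = $2,113.
First-Time Homebuyer Credit: $299,950 is below the $303,100 cutoff, so the full $4,650 applies.
Heating Assistance Credit: $299,950 is at or above $292,400, so the credit is $0.
Total: $2,113 + $4,650 + $0 = $6,763.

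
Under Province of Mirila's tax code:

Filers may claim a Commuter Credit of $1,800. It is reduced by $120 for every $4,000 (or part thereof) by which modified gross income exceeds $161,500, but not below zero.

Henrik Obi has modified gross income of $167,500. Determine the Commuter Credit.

Commuter Credit: income exceeds $161,500 by $6,000, which is 2 full-or-partial $4,000 increments; reduction = 2 × $120 = $240, leaving $1,560.

$1,560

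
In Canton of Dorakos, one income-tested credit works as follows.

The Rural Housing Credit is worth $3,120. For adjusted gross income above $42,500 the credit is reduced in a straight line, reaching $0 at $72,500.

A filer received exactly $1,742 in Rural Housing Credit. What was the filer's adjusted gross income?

$1,742 is 1,742/3,120 of the full $3,120, so 1,378/3,120 of the $30,000 range has been used: income = $42,500 + $30,000 × 1,378/3,120 = $55,750.

$55,750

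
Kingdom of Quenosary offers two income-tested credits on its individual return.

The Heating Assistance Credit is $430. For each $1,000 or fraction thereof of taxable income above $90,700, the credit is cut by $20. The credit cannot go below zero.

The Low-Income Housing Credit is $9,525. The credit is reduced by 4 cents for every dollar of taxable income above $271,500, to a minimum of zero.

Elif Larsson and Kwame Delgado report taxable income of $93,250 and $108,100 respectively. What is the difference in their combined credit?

Elif ($93,250): Heating Assistance Credit: income exceeds $90,700 by $2,550, which is 3 full-or-partial $1,000 increments; reduction = 3 × $20 = $60, leaving $370. Low-Income Housing Credit: $93,250 is at or below the $271,500 threshold, so the full $9,525 applies. total $370 + $9,525 = $9,895
Kwame ($108,100): Heating Assistance Credit: income exceeds $90,700 by $17,400, which is 18 full-or-partial $1,000 increments; reduction = 18 × $20 = $360, leaving $70. Low-Income Housing Credit: $108,100 is at or below the $271,500 threshold, so the full $9,525 applies. total $70 + $9,525 = $9,595
Difference: |$9,895 − $9,595| = $300.

$300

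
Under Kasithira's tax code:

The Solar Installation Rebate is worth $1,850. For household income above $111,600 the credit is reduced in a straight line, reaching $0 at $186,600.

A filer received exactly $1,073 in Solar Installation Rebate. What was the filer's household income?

$1,073 is 1,073/1,850 of the full $1,850, so 777/1,850 of the $75,000 range has been used: income = $111,600 + $75,000 × 777/1,850 = $143,100.

$143,100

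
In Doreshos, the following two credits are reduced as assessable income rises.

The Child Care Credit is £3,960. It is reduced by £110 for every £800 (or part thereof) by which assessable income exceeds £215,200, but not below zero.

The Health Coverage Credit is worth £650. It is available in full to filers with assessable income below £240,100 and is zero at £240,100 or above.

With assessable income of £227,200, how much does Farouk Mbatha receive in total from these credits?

Child Care Credit: income exceeds £215,200 by £12,000, which is 15 full-or-partial £800 increments; reduction = 15 × £110 = £1,650, leaving £2,310.
Health Coverage Credit: £227,200 is below the £240,100 cutoff, so the full £650 applies.
Total: £2,310 + £650 = £2,960.

£2,960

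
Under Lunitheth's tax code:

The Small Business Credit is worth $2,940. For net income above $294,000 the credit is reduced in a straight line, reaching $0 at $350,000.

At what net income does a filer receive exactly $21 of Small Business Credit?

$349,600

$21 is 21/2,940 of the full $2,940, so 2,919/2,940 of the $56,000 range has been used: income = $294,000 + $56,000 × 2,919/2,940 = $349,600.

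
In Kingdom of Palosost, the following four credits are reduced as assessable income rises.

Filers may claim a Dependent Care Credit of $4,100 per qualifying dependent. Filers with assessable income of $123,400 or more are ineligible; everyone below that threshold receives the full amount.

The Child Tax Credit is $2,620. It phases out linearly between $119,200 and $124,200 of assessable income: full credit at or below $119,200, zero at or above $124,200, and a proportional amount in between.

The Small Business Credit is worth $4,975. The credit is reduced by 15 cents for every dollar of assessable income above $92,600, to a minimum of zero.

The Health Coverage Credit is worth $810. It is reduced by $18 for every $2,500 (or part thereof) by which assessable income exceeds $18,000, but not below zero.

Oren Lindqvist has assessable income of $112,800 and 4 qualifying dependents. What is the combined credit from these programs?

Dependent Care Credit: base = 4 × $4,100 = $16,400. $112,800 is below the $123,400 cutoff, so the full $16,400 applies.
Child Tax Credit: $112,800 is at or below the $119,200 threshold, so the full $2,620 applies.
Small Business Credit: 15% of the $20,200 excess over $92,600 is $3,030; credit = $4,975 − $3,030 = $1,945.
Health Coverage Credit: income exceeds $18,000 by $94,800, which is 38 full-or-partial $2,500 increments; reduction = 38 × $18 = $684, leaving $126.
Total: $16,400 + $2,620 + $1,945 + $126 = $21,091.

$21,091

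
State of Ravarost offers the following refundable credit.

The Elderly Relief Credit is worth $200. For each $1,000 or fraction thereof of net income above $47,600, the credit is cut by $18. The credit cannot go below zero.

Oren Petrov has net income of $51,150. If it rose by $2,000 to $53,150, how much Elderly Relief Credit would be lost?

At $51,150 — income exceeds $47,600 by $3,550, which is 4 full-or-partial $1,000 increments; reduction = 4 × $18 = $72, leaving $128.
At $53,150 — income exceeds $47,600 by $5,550, which is 6 full-or-partial $1,000 increments; reduction = 6 × $18 = $108, leaving $92.
Lost: $128 − $92 = $36.

$36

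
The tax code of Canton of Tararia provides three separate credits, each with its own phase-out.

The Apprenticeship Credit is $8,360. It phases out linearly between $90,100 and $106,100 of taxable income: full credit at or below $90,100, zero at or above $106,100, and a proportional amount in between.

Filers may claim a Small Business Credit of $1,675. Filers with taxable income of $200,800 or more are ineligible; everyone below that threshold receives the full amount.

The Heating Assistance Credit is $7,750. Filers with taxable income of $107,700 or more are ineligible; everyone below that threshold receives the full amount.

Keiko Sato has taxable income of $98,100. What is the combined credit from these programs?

$13,605

Apprenticeship Credit: $98,100 is $8,000 into a $16,000 phase-out range, leaving 8,000/16,000 of the credit: $8,360 × 8,000/16,000 = $4,180.
Small Business Credit: $98,100 is below the $200,800 cutoff, so the full $1,675 applies.
Heating Assistance Credit: $98,100 is below the $107,700 cutoff, so the full $7,750 applies.
Total: $4,180 + $1,675 + $7,750 = $13,605.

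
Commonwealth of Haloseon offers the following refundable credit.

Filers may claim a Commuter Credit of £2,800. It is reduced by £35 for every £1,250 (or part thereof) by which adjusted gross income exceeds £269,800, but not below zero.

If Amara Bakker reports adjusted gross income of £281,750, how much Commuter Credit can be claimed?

£2,450

Commuter Credit: income exceeds £269,800 by £11,950, which is 10 full-or-partial £1,250 increments; reduction = 10 × £35 = £350, leaving £2,450.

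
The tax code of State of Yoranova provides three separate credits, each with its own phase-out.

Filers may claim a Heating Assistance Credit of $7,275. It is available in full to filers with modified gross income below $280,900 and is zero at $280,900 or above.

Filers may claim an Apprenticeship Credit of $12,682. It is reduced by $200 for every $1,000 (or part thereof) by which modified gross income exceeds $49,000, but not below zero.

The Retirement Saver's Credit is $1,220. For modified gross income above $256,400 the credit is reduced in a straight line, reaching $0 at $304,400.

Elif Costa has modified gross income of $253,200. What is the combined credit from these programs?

$8,495

Heating Assistance Credit: $253,200 is below the $280,900 cutoff, so the full $7,275 applies.
Apprenticeship Credit: income exceeds $49,000 by $204,200 → 205 increments × $200 = $41,000 ≥ base, so the credit is $0.
Retirement Saver's Credit: $253,200 is at or below the $256,400 threshold, so the full $1,220 applies.
Total: $7,275 + $0 + $1,220 = $8,495.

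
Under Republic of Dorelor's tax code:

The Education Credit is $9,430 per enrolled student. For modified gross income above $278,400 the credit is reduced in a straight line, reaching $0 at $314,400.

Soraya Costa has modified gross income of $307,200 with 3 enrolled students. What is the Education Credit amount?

$5,658

Education Credit: base = 3 × $9,430 = $28,290. $307,200 is $28,800 into a $36,000 phase-out range, leaving 7,200/36,000 of the credit: $28,290 × 7,200/36,000 = $5,658.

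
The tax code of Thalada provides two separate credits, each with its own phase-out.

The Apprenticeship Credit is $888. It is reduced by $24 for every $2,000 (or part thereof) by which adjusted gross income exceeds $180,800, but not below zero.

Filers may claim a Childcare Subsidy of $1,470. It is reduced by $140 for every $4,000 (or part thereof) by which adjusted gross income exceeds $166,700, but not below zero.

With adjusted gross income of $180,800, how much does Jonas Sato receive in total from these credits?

$1,798

Apprenticeship Credit: $180,800 is at or below the $180,800 threshold, so the full $888 applies.
Childcare Subsidy: income exceeds $166,700 by $14,100, which is 4 full-or-partial $4,000 increments; reduction = 4 × $140 = $560, leaving $910.
Total: $888 + $910 = $1,798.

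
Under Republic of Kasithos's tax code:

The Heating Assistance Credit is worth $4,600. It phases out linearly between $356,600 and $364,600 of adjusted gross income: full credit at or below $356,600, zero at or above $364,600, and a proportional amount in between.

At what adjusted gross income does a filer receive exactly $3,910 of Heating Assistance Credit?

$3,910 is 3,910/4,600 of the full $4,600, so 690/4,600 of the $8,000 range has been used: income = $356,600 + $8,000 × 690/4,600 = $357,800.

$357,800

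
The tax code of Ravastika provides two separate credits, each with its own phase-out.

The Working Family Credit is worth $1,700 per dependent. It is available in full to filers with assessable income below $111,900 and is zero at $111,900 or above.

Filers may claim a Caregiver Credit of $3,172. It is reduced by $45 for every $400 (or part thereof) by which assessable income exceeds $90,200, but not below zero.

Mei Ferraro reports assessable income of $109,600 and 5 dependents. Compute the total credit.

$9,467

Working Family Credit: base = 5 × $1,700 = $8,500. $109,600 is below the $111,900 cutoff, so the full $8,500 applies.
Caregiver Credit: income exceeds $90,200 by $19,400, which is 49 full-or-partial $400 increments; reduction = 49 × $45 = $2,205, leaving $967.
Total: $8,500 + $967 = $9,467.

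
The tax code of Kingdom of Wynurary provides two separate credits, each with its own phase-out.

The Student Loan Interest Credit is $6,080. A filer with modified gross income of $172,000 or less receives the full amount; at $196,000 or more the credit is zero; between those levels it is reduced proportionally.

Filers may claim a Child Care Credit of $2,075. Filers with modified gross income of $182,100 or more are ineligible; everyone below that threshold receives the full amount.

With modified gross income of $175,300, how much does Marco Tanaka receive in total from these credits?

$7,319

Student Loan Interest Credit: $175,300 is $3,300 into a $24,000 phase-out range, leaving 20,700/24,000 of the credit: $6,080 × 20,700/24,000 = $5,244.
Child Care Credit: $175,300 is below the $182,100 cutoff, so the full $2,075 applies.
Total: $5,244 + $2,075 = $7,319.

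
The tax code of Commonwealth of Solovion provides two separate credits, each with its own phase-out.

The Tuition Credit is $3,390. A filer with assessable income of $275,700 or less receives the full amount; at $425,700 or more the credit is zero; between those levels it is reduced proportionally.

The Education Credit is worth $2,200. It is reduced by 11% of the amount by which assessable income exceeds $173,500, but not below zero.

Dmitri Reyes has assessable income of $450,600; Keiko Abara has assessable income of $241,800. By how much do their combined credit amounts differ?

$3,390

Dmitri ($450,600): Tuition Credit: $450,600 is at or above $425,700, so the credit is $0. Education Credit: 11% of the $277,100 excess over $173,500 is $30,481 ≥ base, so the credit is $0. total $0 + $0 = $0
Keiko ($241,800): Tuition Credit: $241,800 is at or below the $275,700 threshold, so the full $3,390 applies. Education Credit: 11% of the $68,300 excess over $173,500 is $7,513 ≥ base, so the credit is $0. total $3,390 + $0 = $3,390
Difference: |$0 − $3,390| = $3,390.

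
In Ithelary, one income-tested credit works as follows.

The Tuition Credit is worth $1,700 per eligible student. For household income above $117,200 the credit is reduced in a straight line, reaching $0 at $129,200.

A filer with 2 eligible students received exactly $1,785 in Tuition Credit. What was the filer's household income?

$122,900

Full credit = 2 × $1,700 = $3,400.
$1,785 is 1,785/3,400 of the full $3,400, so 1,615/3,400 of the $12,000 range has been used: income = $117,200 + $12,000 × 1,615/3,400 = $122,900.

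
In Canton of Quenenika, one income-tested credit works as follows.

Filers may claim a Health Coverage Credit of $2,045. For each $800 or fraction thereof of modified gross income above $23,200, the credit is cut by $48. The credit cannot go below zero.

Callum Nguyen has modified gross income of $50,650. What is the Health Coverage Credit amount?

$365

Health Coverage Credit: income exceeds $23,200 by $27,450, which is 35 full-or-partial $800 increments; reduction = 35 × $48 = $1,680, leaving $365.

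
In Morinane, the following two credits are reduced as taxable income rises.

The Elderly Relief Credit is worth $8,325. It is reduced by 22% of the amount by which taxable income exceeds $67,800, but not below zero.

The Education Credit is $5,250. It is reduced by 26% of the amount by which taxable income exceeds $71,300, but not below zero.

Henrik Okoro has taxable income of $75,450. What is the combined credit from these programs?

$10,813

Elderly Relief Credit: 22% of the $7,650 excess over $67,800 is $1,683; credit = $8,325 − $1,683 = $6,642.
Education Credit: 26% of the $4,150 excess over $71,300 is $1,079; credit = $5,250 − $1,079 = $4,171.
Total: $6,642 + $4,171 = $10,813.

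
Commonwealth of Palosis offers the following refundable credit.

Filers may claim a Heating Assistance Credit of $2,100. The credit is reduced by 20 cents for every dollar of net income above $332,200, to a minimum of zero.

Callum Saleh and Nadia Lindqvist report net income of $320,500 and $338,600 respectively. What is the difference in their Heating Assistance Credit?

Callum ($320,500): Heating Assistance Credit: $320,500 is at or below the $332,200 threshold, so the full $2,100 applies.
Nadia ($338,600): Heating Assistance Credit: 20% of the $6,400 excess over $332,200 is $1,280; credit = $2,100 − $1,280 = $820.
Difference: |$2,100 − $820| = $1,280.

$1,280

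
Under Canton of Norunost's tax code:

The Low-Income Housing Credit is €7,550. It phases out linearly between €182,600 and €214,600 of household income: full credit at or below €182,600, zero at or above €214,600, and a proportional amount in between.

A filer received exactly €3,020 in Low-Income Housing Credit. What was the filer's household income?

€201,800

€3,020 is 3,020/7,550 of the full €7,550, so 4,530/7,550 of the €32,000 range has been used: income = €182,600 + €32,000 × 4,530/7,550 = €201,800.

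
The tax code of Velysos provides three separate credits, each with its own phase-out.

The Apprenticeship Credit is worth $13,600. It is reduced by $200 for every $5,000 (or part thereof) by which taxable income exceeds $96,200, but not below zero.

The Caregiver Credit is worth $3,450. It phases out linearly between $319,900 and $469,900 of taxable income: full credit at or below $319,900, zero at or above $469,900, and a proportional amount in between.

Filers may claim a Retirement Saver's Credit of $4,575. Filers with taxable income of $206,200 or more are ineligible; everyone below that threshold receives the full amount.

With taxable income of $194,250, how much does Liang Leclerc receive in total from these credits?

Apprenticeship Credit: income exceeds $96,200 by $98,050, which is 20 full-or-partial $5,000 increments; reduction = 20 × $200 = $4,000, leaving $9,600.
Caregiver Credit: $194,250 is at or below the $319,900 threshold, so the full $3,450 applies.
Retirement Saver's Credit: $194,250 is below the $206,200 cutoff, so the full $4,575 applies.
Total: $9,600 + $3,450 + $4,575 = $17,625.

$17,625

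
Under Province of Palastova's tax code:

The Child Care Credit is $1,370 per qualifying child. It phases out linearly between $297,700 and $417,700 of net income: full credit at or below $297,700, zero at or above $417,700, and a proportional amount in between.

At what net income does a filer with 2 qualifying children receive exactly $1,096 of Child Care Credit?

$369,700

Full credit = 2 × $1,370 = $2,740.
$1,096 is 1,096/2,740 of the full $2,740, so 1,644/2,740 of the $120,000 range has been used: income = $297,700 + $120,000 × 1,644/2,740 = $369,700.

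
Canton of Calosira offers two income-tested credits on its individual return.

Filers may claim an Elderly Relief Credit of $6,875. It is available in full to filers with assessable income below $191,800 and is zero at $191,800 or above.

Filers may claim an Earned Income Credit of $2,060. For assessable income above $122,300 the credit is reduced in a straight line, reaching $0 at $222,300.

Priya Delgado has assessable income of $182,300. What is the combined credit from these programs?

$7,699

Elderly Relief Credit: $182,300 is below the $191,800 cutoff, so the full $6,875 applies.
Earned Income Credit: $182,300 is $60,000 into a $100,000 phase-out range, leaving 40,000/100,000 of the credit: $2,060 × 40,000/100,000 = $824.
Total: $6,875 + $824 = $7,699.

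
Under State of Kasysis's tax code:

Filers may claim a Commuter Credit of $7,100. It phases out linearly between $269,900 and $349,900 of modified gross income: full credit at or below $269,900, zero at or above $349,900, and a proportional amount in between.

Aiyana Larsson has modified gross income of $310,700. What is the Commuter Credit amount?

Commuter Credit: $310,700 is $40,800 into a $80,000 phase-out range, leaving 39,200/80,000 of the credit: $7,100 × 39,200/80,000 = $3,479.

$3,479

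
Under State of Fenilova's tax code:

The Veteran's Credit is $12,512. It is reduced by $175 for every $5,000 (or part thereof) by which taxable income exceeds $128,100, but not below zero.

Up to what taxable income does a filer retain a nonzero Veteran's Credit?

After 71 increments the reduction is 71 × $175 = $12,425, leaving $87; one more increment wipes it out. Increment 71 ends at excess 71 × $5,000 = $355,000, so the highest qualifying income is $128,100 + $355,000 = $483,100.

$483,100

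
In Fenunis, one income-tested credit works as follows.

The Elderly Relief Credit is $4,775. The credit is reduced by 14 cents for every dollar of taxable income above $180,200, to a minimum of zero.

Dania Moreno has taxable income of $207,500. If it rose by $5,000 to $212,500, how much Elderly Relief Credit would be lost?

At $207,500 — 14% of the $27,300 excess over $180,200 is $3,822; credit = $4,775 − $3,822 = $953.
At $212,500 — 14% of the $32,300 excess over $180,200 is $4,522; credit = $4,775 − $4,522 = $253.
Lost: $953 − $253 = $700.

$700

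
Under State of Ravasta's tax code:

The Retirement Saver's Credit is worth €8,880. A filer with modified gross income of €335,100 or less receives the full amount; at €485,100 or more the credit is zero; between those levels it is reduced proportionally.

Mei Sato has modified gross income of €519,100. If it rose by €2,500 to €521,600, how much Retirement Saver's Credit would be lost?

€0

At €519,100 — €519,100 is at or above €485,100, so the credit is €0.
At €521,600 — €521,600 is at or above €485,100, so the credit is €0.
Lost: €0 − €0 = €0.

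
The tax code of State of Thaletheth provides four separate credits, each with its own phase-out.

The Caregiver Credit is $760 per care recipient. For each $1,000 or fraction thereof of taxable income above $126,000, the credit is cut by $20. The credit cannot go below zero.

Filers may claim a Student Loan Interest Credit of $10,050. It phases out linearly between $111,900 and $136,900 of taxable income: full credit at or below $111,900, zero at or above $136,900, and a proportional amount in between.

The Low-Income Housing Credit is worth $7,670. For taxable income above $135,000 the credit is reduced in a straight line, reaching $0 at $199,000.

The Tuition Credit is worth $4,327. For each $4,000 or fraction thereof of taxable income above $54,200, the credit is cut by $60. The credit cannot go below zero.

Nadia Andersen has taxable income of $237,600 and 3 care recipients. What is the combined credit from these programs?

Caregiver Credit: base = 3 × $760 = $2,280. income exceeds $126,000 by $111,600, which is 112 full-or-partial $1,000 increments; reduction = 112 × $20 = $2,240, leaving $40.
Student Loan Interest Credit: $237,600 is at or above $136,900, so the credit is $0.
Low-Income Housing Credit: $237,600 is at or above $199,000, so the credit is $0.
Tuition Credit: income exceeds $54,200 by $183,400, which is 46 full-or-partial $4,000 increments; reduction = 46 × $60 = $2,760, leaving $1,567.
Total: $40 + $0 + $0 + $1,567 = $1,607.

$1,607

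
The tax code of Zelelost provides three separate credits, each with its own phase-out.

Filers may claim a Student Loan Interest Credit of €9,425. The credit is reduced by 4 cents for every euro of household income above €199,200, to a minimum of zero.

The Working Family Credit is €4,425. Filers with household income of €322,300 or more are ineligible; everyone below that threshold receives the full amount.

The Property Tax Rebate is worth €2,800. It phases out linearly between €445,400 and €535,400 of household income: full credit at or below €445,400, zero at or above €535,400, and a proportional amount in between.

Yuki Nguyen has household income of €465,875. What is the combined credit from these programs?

Student Loan Interest Credit: 4% of the €266,675 excess over €199,200 is €10,667 ≥ base, so the credit is €0.
Working Family Credit: €465,875 meets or exceeds the €322,300 cutoff, so the credit is €0.
Property Tax Rebate: €465,875 is €20,475 into a €90,000 phase-out range, leaving 69,525/90,000 of the credit: €2,800 × 69,525/90,000 = €2,163.
Total: €0 + €0 + €2,163 = €2,163.

€2,163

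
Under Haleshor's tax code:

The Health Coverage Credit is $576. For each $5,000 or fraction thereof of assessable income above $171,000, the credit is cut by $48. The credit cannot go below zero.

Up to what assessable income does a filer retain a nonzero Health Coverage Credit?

$226,000

After 11 increments the reduction is 11 × $48 = $528, leaving $48; one more increment wipes it out. Increment 11 ends at excess 11 × $5,000 = $55,000, so the highest qualifying income is $171,000 + $55,000 = $226,000.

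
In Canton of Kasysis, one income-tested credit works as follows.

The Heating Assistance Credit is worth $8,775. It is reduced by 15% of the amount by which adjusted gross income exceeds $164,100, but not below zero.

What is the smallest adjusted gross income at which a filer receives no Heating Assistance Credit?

The credit falls by 15% of each dollar above $164,100, so it reaches zero when the excess is $8,775 / 15% = $58,500: income = $164,100 + $58,500 = $222,600.

$222,600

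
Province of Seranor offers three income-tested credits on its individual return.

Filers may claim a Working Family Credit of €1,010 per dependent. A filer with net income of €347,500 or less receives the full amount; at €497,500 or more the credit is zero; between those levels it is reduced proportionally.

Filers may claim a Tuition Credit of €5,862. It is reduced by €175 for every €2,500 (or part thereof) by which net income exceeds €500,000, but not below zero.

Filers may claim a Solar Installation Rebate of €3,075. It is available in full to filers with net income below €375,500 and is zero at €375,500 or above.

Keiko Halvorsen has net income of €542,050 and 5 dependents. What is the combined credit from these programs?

€2,887

Working Family Credit: base = 5 × €1,010 = €5,050. €542,050 is at or above €497,500, so the credit is €0.
Tuition Credit: income exceeds €500,000 by €42,050, which is 17 full-or-partial €2,500 increments; reduction = 17 × €175 = €2,975, leaving €2,887.
Solar Installation Rebate: €542,050 meets or exceeds the €375,500 cutoff, so the credit is €0.
Total: €0 + €2,887 + €0 = €2,887.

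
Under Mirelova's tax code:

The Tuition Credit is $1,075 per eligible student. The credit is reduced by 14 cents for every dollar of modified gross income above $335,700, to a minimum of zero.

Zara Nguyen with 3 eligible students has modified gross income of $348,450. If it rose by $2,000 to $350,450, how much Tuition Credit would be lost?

At $348,450 — base = 3 × $1,075 = $3,225. 14% of the $12,750 excess over $335,700 is $1,785; credit = $3,225 − $1,785 = $1,440.
At $350,450 — base = 3 × $1,075 = $3,225. 14% of the $14,750 excess over $335,700 is $2,065; credit = $3,225 − $2,065 = $1,160.
Lost: $1,440 − $1,160 = $280.

$280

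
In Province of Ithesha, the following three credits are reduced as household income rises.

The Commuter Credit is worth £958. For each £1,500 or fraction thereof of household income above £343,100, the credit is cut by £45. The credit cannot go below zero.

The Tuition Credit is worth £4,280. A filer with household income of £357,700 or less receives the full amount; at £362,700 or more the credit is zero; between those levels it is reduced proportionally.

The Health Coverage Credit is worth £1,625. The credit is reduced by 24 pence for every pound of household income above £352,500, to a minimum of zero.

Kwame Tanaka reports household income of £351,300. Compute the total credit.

Commuter Credit: income exceeds £343,100 by £8,200, which is 6 full-or-partial £1,500 increments; reduction = 6 × £45 = £270, leaving £688.
Tuition Credit: £351,300 is at or below the £357,700 threshold, so the full £4,280 applies.
Health Coverage Credit: £351,300 is at or below the £352,500 threshold, so the full £1,625 applies.
Total: £688 + £4,280 + £1,625 = £6,593.

£6,593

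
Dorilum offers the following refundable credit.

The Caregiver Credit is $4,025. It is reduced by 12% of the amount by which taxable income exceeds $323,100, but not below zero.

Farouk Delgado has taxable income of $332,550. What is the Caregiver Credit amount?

$2,891

Caregiver Credit: 12% of the $9,450 excess over $323,100 is $1,134; credit = $4,025 − $1,134 = $2,891.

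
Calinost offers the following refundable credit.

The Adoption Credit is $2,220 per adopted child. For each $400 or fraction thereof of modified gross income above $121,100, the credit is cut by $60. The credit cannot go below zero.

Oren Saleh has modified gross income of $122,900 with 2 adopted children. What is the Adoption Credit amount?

$4,140

Adoption Credit: base = 2 × $2,220 = $4,440. income exceeds $121,100 by $1,800, which is 5 full-or-partial $400 increments; reduction = 5 × $60 = $300, leaving $4,140.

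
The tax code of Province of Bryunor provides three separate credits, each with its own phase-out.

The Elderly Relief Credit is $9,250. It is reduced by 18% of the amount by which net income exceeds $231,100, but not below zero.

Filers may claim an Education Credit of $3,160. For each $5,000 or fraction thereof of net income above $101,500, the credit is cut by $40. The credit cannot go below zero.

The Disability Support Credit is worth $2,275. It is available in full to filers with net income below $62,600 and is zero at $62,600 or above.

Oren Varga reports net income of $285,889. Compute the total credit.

Elderly Relief Credit: 18% of the $54,789 excess over $231,100 is $9,862.02 ≥ base, so the credit is $0.
Education Credit: income exceeds $101,500 by $184,389, which is 37 full-or-partial $5,000 increments; reduction = 37 × $40 = $1,480, leaving $1,680.
Disability Support Credit: $285,889 meets or exceeds the $62,600 cutoff, so the credit is $0.
Total: $0 + $1,680 + $0 = $1,680.

$1,680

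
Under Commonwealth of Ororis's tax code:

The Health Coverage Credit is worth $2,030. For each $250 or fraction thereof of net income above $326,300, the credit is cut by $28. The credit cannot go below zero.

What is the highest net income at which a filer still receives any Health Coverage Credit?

After 72 increments the reduction is 72 × $28 = $2,016, leaving $14; one more increment wipes it out. Increment 72 ends at excess 72 × $250 = $18,000, so the highest qualifying income is $326,300 + $18,000 = $344,300.

$344,300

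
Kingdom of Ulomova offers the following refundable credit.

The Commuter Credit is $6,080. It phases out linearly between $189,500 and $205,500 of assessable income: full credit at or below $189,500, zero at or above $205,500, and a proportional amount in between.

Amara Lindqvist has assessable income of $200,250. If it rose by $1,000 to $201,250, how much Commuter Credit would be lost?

At $200,250 — $200,250 is $10,750 into a $16,000 phase-out range, leaving 5,250/16,000 of the credit: $6,080 × 5,250/16,000 = $1,995.
At $201,250 — $201,250 is $11,750 into a $16,000 phase-out range, leaving 4,250/16,000 of the credit: $6,080 × 4,250/16,000 = $1,615.
Lost: $1,995 − $1,615 = $380.

$380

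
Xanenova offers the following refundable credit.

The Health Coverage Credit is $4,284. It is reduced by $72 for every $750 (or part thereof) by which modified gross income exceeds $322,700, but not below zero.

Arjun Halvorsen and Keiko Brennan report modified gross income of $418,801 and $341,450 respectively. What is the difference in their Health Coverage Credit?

$2,484

Arjun ($418,801): Health Coverage Credit: income exceeds $322,700 by $96,101 → 129 increments × $72 = $9,288 ≥ base, so the credit is $0.
Keiko ($341,450): Health Coverage Credit: income exceeds $322,700 by $18,750, which is 25 full-or-partial $750 increments; reduction = 25 × $72 = $1,800, leaving $2,484.
Difference: |$0 − $2,484| = $2,484.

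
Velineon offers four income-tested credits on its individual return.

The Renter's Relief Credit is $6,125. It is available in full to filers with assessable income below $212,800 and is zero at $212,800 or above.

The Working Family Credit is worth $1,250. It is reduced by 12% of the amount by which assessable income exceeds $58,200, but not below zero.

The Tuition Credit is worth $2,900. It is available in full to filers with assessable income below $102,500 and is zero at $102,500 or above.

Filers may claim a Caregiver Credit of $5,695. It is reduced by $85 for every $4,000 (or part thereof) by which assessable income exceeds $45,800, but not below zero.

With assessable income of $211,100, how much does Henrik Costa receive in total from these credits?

Renter's Relief Credit: $211,100 is below the $212,800 cutoff, so the full $6,125 applies.
Working Family Credit: 12% of the $152,900 excess over $58,200 is $18,348 ≥ base, so the credit is $0.
Tuition Credit: $211,100 meets or exceeds the $102,500 cutoff, so the credit is $0.
Caregiver Credit: income exceeds $45,800 by $165,300, which is 42 full-or-partial $4,000 increments; reduction = 42 × $85 = $3,570, leaving $2,125.
Total: $6,125 + $0 + $0 + $2,125 = $8,250.

$8,250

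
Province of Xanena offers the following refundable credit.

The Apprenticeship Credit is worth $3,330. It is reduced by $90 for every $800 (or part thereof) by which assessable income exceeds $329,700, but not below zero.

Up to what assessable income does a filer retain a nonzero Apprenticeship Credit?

$358,500

After 36 increments the reduction is 36 × $90 = $3,240, leaving $90; one more increment wipes it out. Increment 36 ends at excess 36 × $800 = $28,800, so the highest qualifying income is $329,700 + $28,800 = $358,500.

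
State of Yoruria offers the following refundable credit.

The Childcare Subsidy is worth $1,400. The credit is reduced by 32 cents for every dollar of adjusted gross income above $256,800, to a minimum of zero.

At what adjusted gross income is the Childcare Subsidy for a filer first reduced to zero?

$261,175

The credit falls by 32% of each dollar above $256,800, so it reaches zero when the excess is $1,400 / 32% = $4,375: income = $256,800 + $4,375 = $261,175.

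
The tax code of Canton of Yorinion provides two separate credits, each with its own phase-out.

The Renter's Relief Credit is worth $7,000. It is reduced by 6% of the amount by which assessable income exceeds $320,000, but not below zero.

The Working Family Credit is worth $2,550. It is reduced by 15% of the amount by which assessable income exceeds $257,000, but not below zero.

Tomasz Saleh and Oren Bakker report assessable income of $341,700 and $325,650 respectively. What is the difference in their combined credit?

Tomasz ($341,700): Renter's Relief Credit: 6% of the $21,700 excess over $320,000 is $1,302; credit = $7,000 − $1,302 = $5,698. Working Family Credit: 15% of the $84,700 excess over $257,000 is $12,705 ≥ base, so the credit is $0. total $5,698 + $0 = $5,698
Oren ($325,650): Renter's Relief Credit: 6% of the $5,650 excess over $320,000 is $339; credit = $7,000 − $339 = $6,661. Working Family Credit: 15% of the $68,650 excess over $257,000 is $10,297.50 ≥ base, so the credit is $0. total $6,661 + $0 = $6,661
Difference: |$5,698 − $6,661| = $963.

$963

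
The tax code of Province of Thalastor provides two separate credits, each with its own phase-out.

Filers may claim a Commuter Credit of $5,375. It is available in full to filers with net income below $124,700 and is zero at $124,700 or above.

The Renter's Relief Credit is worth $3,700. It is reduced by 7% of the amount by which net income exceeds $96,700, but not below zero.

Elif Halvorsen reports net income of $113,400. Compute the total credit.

Commuter Credit: $113,400 is below the $124,700 cutoff, so the full $5,375 applies.
Renter's Relief Credit: 7% of the $16,700 excess over $96,700 is $1,169; credit = $3,700 − $1,169 = $2,531.
Total: $5,375 + $2,531 = $7,906.

$7,906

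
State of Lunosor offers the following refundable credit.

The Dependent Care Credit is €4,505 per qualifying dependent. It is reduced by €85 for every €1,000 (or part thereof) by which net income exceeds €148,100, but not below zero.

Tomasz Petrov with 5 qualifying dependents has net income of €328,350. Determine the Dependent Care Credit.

Dependent Care Credit: base = 5 × €4,505 = €22,525. income exceeds €148,100 by €180,250, which is 181 full-or-partial €1,000 increments; reduction = 181 × €85 = €15,385, leaving €7,140.

€7,140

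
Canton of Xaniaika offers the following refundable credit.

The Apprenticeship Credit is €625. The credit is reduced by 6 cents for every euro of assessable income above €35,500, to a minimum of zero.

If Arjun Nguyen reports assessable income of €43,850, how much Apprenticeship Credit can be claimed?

Apprenticeship Credit: 6% of the €8,350 excess over €35,500 is €501; credit = €625 − €501 = €124.

€124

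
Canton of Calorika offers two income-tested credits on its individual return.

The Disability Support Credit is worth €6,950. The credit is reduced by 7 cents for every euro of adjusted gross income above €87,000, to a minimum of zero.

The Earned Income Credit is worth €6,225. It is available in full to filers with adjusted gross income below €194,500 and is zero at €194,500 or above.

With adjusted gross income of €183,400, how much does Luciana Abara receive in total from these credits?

Disability Support Credit: 7% of the €96,400 excess over €87,000 is €6,748; credit = €6,950 − €6,748 = €202.
Earned Income Credit: €183,400 is below the €194,500 cutoff, so the full €6,225 applies.
Total: €202 + €6,225 = €6,427.

€6,427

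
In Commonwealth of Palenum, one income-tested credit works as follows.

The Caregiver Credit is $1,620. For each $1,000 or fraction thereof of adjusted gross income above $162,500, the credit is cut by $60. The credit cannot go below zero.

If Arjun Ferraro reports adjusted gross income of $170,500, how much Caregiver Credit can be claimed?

Caregiver Credit: income exceeds $162,500 by $8,000, which is 8 full-or-partial $1,000 increments; reduction = 8 × $60 = $480, leaving $1,140.

$1,140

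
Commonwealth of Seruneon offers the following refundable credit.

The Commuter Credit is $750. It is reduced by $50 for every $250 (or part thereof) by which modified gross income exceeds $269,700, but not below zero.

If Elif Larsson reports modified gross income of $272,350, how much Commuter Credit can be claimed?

Commuter Credit: income exceeds $269,700 by $2,650, which is 11 full-or-partial $250 increments; reduction = 11 × $50 = $550, leaving $200.

$200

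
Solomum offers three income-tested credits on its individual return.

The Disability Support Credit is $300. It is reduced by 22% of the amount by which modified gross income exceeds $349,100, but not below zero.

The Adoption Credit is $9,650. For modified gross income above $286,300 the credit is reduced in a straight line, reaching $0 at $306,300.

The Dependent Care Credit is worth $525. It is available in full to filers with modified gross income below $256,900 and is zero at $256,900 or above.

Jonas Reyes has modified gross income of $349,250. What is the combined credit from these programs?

Disability Support Credit: 22% of the $150 excess over $349,100 is $33; credit = $300 − $33 = $267.
Adoption Credit: $349,250 is at or above $306,300, so the credit is $0.
Dependent Care Credit: $349,250 meets or exceeds the $256,900 cutoff, so the credit is $0.
Total: $267 + $0 + $0 = $267.

$267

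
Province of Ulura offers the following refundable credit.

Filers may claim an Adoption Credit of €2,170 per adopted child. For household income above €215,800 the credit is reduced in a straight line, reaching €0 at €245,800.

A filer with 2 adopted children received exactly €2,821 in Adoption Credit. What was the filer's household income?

€226,300

Full credit = 2 × €2,170 = €4,340.
€2,821 is 2,821/4,340 of the full €4,340, so 1,519/4,340 of the €30,000 range has been used: income = €215,800 + €30,000 × 1,519/4,340 = €226,300.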